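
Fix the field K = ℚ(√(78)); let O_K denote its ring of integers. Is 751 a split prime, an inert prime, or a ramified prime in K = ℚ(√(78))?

remains prime (inert)

78 mod 4 = 2, hence disc K = 4·78 = 312 and O_K = ℤ[√78].
Since gcd(751, 312) = 1 the prime 751 does not ramify.
Compute (78/751) via Euler: 78^((751-1)/2) mod 751 = 750, so (78/751) = -1.
(78/751) = -1, so 751 is inert.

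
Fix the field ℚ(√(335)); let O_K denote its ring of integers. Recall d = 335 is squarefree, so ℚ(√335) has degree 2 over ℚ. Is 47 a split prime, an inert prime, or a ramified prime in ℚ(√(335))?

split

Since 335 ≢ 1 mod 4, the ring of integers is ℤ[√335] with discriminant 4·335 = 1340.
disc(K) = 1340 is not divisible by 47; 47 is unramified.
(335/47) = 6^23 mod 47 = 1, giving Legendre symbol 1.
Legendre symbol 1 ⇒ 47 is split.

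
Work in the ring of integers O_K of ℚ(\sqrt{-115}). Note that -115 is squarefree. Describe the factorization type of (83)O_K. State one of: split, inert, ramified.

Since -115 ≡ 1 mod 4, the ring of integers is ℤ[(1+√-115)/2] with discriminant -115.
Since gcd(83, -115) = 1 the prime 83 does not ramify.
(-115/83) = 51^41 mod 83 = 1, giving Legendre symbol 1.
Legendre symbol 1 ⇒ 83 is split.

p splits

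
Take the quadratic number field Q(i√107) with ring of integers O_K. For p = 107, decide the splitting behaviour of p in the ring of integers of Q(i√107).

ramified — (107) = 𝔭²

d = -107 ≡ 1 (mod 4), so O_K = ℤ[(1+√-107)/2] and disc(K) = d = -107.
107 divides disc(K) = -107, so 107 ramifies.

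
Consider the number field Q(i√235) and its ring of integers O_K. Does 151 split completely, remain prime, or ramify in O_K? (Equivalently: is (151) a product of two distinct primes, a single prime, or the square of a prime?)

p is inert

-235 mod 4 = 1, hence disc K = -235 and O_K = ℤ[(1+√-235)/2].
Since gcd(151, -235) = 1 the prime 151 does not ramify.
Euler's criterion: (-235)^75 mod 151 = 150. Thus (-235|151) = -1.
d is a non-residue mod p, hence 151 remains inert in O_K.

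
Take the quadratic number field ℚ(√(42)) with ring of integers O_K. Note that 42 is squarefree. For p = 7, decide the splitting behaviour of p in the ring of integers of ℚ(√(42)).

ramifies in O_K

Since 42 ≢ 1 mod 4, the ring of integers is ℤ[√42] with discriminant 4·42 = 168.
disc(K) = 168 = 7·24, so p = 7 is ramified.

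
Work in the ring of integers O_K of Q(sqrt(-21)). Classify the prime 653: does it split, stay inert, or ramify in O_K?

d = -21 ≡ 3 (mod 4), so O_K = ℤ[√-21] and disc(K) = 4d = -84.
disc(K) = -84 is not divisible by 653; 653 is unramified.
Legendre symbol by Euler's criterion: (-21/653) ≡ (-21)^326 ≡ 652 (mod 653), i.e. (-21/653) = -1.
d is a non-residue mod p, hence 653 remains inert in O_K.

653 remains inert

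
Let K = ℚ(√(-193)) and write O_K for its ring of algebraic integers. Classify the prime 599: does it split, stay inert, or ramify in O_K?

split

Since -193 ≢ 1 mod 4, the ring of integers is ℤ[√-193] with discriminant 4·(-193) = -772.
599 ∤ -772, so 599 is unramified.
(-193/599) = 406^299 mod 599 = 1, giving Legendre symbol 1.
d is a quadratic residue mod p, hence 599 splits in O_K.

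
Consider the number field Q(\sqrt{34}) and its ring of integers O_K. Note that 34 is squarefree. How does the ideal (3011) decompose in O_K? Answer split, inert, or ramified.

Since 34 ≢ 1 mod 4, the ring of integers is ℤ[√34] with discriminant 4·34 = 136.
Since gcd(3011, 136) = 1 the prime 3011 does not ramify.
Legendre symbol by Euler's criterion: (34/3011) ≡ 34^1505 ≡ 3010 (mod 3011), i.e. (34/3011) = -1.
Legendre symbol -1 ⇒ 3011 is inert.

inert — (3011) stays prime in O_K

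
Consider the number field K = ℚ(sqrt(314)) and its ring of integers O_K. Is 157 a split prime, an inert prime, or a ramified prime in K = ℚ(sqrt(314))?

d = 314 ≡ 2 (mod 4), so O_K = ℤ[√314] and disc(K) = 4d = 1256.
157 divides disc(K) = 1256, so 157 ramifies.

p ramifies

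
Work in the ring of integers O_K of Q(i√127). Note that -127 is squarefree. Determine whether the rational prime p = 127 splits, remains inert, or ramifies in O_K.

Since -127 ≡ 1 mod 4, the ring of integers is ℤ[(1+√-127)/2] with discriminant -127.
Ramification test: 127 | -127. The prime 127 ramifies in K.

ramifies in O_K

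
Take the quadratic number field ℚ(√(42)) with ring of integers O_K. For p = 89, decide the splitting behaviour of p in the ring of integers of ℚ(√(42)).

Since 42 ≢ 1 mod 4, the ring of integers is ℤ[√42] with discriminant 4·42 = 168.
disc(K) = 168 is not divisible by 89; 89 is unramified.
Compute (42/89) via Euler: 42^((89-1)/2) mod 89 = 1, so (42/89) = 1.
(42/89) = 1, so 89 splits.

split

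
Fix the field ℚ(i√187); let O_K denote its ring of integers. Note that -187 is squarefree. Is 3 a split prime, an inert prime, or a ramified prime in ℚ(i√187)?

inert

d = -187 ≡ 1 (mod 4), so O_K = ℤ[(1+√-187)/2] and disc(K) = d = -187.
3 ∤ -187, so 3 is unramified.
Legendre symbol by Euler's criterion: (-187/3) ≡ (-187)^1 ≡ 2 (mod 3), i.e. (-187/3) = -1.
(-187/3) = -1, so 3 is inert.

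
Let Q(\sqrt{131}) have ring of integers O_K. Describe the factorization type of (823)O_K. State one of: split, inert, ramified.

p splits

Since 131 ≢ 1 mod 4, the ring of integers is ℤ[√131] with discriminant 4·131 = 524.
823 ∤ 524, so 823 is unramified.
Legendre symbol by Euler's criterion: (131/823) ≡ 131^411 ≡ 1 (mod 823), i.e. (131/823) = 1.
d is a quadratic residue mod p, hence 823 splits in O_K.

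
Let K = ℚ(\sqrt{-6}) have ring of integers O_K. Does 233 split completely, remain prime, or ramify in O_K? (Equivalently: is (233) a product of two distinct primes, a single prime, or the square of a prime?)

inert

-6 mod 4 = 2, hence disc K = 4·(-6) = -24 and O_K = ℤ[√-6].
Since gcd(233, -24) = 1 the prime 233 does not ramify.
Euler's criterion: (-6)^116 mod 233 = 232. Thus (-6|233) = -1.
(-6/233) = -1, so 233 is inert.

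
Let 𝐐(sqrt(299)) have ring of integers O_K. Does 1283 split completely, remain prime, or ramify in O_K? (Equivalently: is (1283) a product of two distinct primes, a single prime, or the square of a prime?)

p is inert

d = 299 ≡ 3 (mod 4), so O_K = ℤ[√299] and disc(K) = 4d = 1196.
Since gcd(1283, 1196) = 1 the prime 1283 does not ramify.
(299/1283) = 299^641 mod 1283 = 1282, giving Legendre symbol -1.
d is a non-residue mod p, hence 1283 remains inert in O_K.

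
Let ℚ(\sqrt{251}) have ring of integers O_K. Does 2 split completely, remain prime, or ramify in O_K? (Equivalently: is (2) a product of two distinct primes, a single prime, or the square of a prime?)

p ramifies

Since 251 ≢ 1 mod 4, the ring of integers is ℤ[√251] with discriminant 4·251 = 1004.
2 divides disc(K) = 1004, so 2 ramifies.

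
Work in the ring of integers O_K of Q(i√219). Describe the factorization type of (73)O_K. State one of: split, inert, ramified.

-219 mod 4 = 1, hence disc K = -219 and O_K = ℤ[(1+√-219)/2].
disc(K) = -219 = 73·(-3), so p = 73 is ramified.

p ramifies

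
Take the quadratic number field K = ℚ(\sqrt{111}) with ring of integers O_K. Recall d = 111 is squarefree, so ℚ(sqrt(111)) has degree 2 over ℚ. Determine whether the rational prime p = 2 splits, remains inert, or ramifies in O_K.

ramified

111 mod 4 = 3, hence disc K = 4·111 = 444 and O_K = ℤ[√111].
Ramification test: 2 | 444. The prime 2 ramifies in K.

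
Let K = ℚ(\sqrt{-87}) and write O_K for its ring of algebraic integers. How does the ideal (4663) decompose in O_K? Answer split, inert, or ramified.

4663 splits in O_K

Since -87 ≡ 1 mod 4, the ring of integers is ℤ[(1+√-87)/2] with discriminant -87.
4663 ∤ -87, so 4663 is unramified.
Legendre symbol by Euler's criterion: (-87/4663) ≡ (-87)^2331 ≡ 1 (mod 4663), i.e. (-87/4663) = 1.
Legendre symbol 1 ⇒ 4663 is split.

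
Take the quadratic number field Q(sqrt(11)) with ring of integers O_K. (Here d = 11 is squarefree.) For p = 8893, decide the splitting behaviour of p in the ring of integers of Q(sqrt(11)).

split — (8893) = 𝔭₁𝔭₂ with 𝔭₁ ≠ 𝔭₂

Since 11 ≢ 1 mod 4, the ring of integers is ℤ[√11] with discriminant 4·11 = 44.
8893 ∤ 44, so 8893 is unramified.
Legendre symbol by Euler's criterion: (11/8893) ≡ 11^4446 ≡ 1 (mod 8893), i.e. (11/8893) = 1.
Legendre symbol 1 ⇒ 8893 is split.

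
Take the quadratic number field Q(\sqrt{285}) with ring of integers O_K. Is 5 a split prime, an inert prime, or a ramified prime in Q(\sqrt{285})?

285 mod 4 = 1, hence disc K = 285 and O_K = ℤ[(1+√285)/2].
Ramification test: 5 | 285. The prime 5 ramifies in K.

ramified — (5) = 𝔭²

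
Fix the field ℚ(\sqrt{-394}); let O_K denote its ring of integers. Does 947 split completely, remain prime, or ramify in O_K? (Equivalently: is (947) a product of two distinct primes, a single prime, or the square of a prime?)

Since -394 ≢ 1 mod 4, the ring of integers is ℤ[√-394] with discriminant 4·(-394) = -1576.
Since gcd(947, -1576) = 1 the prime 947 does not ramify.
Compute (-394/947) via Euler: 553^((947-1)/2) mod 947 = 946, so (-394/947) = -1.
Legendre symbol -1 ⇒ 947 is inert.

inert — (947) stays prime in O_K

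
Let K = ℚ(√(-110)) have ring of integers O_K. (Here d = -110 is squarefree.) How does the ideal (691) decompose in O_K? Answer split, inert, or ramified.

p is inert

Since -110 ≢ 1 mod 4, the ring of integers is ℤ[√-110] with discriminant 4·(-110) = -440.
disc(K) = -440 is not divisible by 691; 691 is unramified.
Euler's criterion: (-110)^345 mod 691 = 690. Thus (-110|691) = -1.
d is a non-residue mod p, hence 691 remains inert in O_K.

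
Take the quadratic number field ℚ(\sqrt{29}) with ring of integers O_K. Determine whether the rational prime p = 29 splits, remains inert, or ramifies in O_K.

d = 29 ≡ 1 (mod 4), so O_K = ℤ[(1+√29)/2] and disc(K) = d = 29.
29 divides disc(K) = 29, so 29 ramifies.

p ramifies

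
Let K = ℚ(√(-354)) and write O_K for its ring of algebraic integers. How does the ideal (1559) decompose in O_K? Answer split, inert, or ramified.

splits completely

-354 mod 4 = 2, hence disc K = 4·(-354) = -1416 and O_K = ℤ[√-354].
disc(K) = -1416 is not divisible by 1559; 1559 is unramified.
Euler's criterion: (-354)^779 mod 1559 = 1. Thus (-354|1559) = 1.
Legendre symbol 1 ⇒ 1559 is split.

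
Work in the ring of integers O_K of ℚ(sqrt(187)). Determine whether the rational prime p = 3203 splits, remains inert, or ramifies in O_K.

d = 187 ≡ 3 (mod 4), so O_K = ℤ[√187] and disc(K) = 4d = 748.
3203 ∤ 748, so 3203 is unramified.
Legendre symbol by Euler's criterion: (187/3203) ≡ 187^1601 ≡ 3202 (mod 3203), i.e. (187/3203) = -1.
(187/3203) = -1, so 3203 is inert.

inert — (3203) stays prime in O_K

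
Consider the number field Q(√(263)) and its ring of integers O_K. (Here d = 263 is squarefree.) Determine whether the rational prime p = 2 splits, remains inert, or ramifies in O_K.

263 mod 4 = 3, hence disc K = 4·263 = 1052 and O_K = ℤ[√263].
disc(K) = 1052 = 2·526, so p = 2 is ramified.

2 is ramified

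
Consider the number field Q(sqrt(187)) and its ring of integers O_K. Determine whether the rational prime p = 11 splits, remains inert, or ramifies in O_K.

ramified — (11) = 𝔭²

d = 187 ≡ 3 (mod 4), so O_K = ℤ[√187] and disc(K) = 4d = 748.
disc(K) = 748 = 11·68, so p = 11 is ramified.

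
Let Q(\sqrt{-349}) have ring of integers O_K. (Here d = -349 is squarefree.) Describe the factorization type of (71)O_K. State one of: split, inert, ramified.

p splits

Since -349 ≢ 1 mod 4, the ring of integers is ℤ[√-349] with discriminant 4·(-349) = -1396.
71 ∤ -1396, so 71 is unramified.
Euler's criterion: (-349)^35 mod 71 = 1. Thus (-349|71) = 1.
Legendre symbol 1 ⇒ 71 is split.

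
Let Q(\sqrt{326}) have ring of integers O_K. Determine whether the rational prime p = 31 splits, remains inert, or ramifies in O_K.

splits completely

Since 326 ≢ 1 mod 4, the ring of integers is ℤ[√326] with discriminant 4·326 = 1304.
Since gcd(31, 1304) = 1 the prime 31 does not ramify.
Legendre symbol by Euler's criterion: (326/31) ≡ 326^15 ≡ 1 (mod 31), i.e. (326/31) = 1.
(326/31) = 1, so 31 splits.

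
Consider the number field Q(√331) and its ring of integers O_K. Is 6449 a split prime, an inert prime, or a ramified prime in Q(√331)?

331 mod 4 = 3, hence disc K = 4·331 = 1324 and O_K = ℤ[√331].
Since gcd(6449, 1324) = 1 the prime 6449 does not ramify.
(331/6449) = 331^3224 mod 6449 = 6448, giving Legendre symbol -1.
d is a non-residue mod p, hence 6449 remains inert in O_K.

6449 remains inert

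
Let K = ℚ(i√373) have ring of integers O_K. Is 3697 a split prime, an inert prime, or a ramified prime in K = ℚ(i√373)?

inert — (3697) stays prime in O_K

-373 mod 4 = 3, hence disc K = 4·(-373) = -1492 and O_K = ℤ[√-373].
3697 ∤ -1492, so 3697 is unramified.
Euler's criterion: (-373)^1848 mod 3697 = 3696. Thus (-373|3697) = -1.
Legendre symbol -1 ⇒ 3697 is inert.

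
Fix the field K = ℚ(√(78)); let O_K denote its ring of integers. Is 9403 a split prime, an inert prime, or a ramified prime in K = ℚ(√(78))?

split

d = 78 ≡ 2 (mod 4), so O_K = ℤ[√78] and disc(K) = 4d = 312.
Since gcd(9403, 312) = 1 the prime 9403 does not ramify.
Euler's criterion: 78^4701 mod 9403 = 1. Thus (78|9403) = 1.
(78/9403) = 1, so 9403 splits.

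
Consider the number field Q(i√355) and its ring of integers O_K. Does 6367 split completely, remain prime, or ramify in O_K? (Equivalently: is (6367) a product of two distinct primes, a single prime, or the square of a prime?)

-355 mod 4 = 1, hence disc K = -355 and O_K = ℤ[(1+√-355)/2].
disc(K) = -355 is not divisible by 6367; 6367 is unramified.
Euler's criterion: (-355)^3183 mod 6367 = 6366. Thus (-355|6367) = -1.
(-355/6367) = -1, so 6367 is inert.

remains prime (inert)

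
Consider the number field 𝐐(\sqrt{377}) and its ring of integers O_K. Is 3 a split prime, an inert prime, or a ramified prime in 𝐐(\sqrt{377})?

d = 377 ≡ 1 (mod 4), so O_K = ℤ[(1+√377)/2] and disc(K) = d = 377.
disc(K) = 377 is not divisible by 3; 3 is unramified.
Compute (377/3) via Euler: 2^((3-1)/2) mod 3 = 2, so (377/3) = -1.
(377/3) = -1, so 3 is inert.

inert — (3) stays prime in O_K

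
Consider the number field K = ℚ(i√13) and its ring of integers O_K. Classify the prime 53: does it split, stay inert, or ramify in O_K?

-13 mod 4 = 3, hence disc K = 4·(-13) = -52 and O_K = ℤ[√-13].
Since gcd(53, -52) = 1 the prime 53 does not ramify.
Compute (-13/53) via Euler: 40^((53-1)/2) mod 53 = 1, so (-13/53) = 1.
d is a quadratic residue mod p, hence 53 splits in O_K.

splits completely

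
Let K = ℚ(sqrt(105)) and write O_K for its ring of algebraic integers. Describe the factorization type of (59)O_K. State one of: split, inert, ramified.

d = 105 ≡ 1 (mod 4), so O_K = ℤ[(1+√105)/2] and disc(K) = d = 105.
Since gcd(59, 105) = 1 the prime 59 does not ramify.
Compute (105/59) via Euler: 46^((59-1)/2) mod 59 = 1, so (105/59) = 1.
(105/59) = 1, so 59 splits.

splits completely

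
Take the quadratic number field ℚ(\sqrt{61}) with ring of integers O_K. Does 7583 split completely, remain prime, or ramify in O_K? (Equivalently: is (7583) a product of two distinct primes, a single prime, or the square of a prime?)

Since 61 ≡ 1 mod 4, the ring of integers is ℤ[(1+√61)/2] with discriminant 61.
disc(K) = 61 is not divisible by 7583; 7583 is unramified.
Compute (61/7583) via Euler: 61^((7583-1)/2) mod 7583 = 1, so (61/7583) = 1.
d is a quadratic residue mod p, hence 7583 splits in O_K.

splits completely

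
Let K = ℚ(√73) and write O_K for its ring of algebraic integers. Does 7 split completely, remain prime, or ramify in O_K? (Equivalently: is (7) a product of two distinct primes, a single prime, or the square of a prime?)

remains prime (inert)

Since 73 ≡ 1 mod 4, the ring of integers is ℤ[(1+√73)/2] with discriminant 73.
disc(K) = 73 is not divisible by 7; 7 is unramified.
Compute (73/7) via Euler: 3^((7-1)/2) mod 7 = 6, so (73/7) = -1.
Legendre symbol -1 ⇒ 7 is inert.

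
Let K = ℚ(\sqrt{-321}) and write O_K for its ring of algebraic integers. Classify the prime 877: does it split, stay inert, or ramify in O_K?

inert — (877) stays prime in O_K

Since -321 ≢ 1 mod 4, the ring of integers is ℤ[√-321] with discriminant 4·(-321) = -1284.
877 ∤ -1284, so 877 is unramified.
(-321/877) = 556^438 mod 877 = 876, giving Legendre symbol -1.
(-321/877) = -1, so 877 is inert.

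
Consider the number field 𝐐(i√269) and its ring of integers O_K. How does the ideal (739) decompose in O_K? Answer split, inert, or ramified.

-269 mod 4 = 3, hence disc K = 4·(-269) = -1076 and O_K = ℤ[√-269].
Since gcd(739, -1076) = 1 the prime 739 does not ramify.
Compute (-269/739) via Euler: 470^((739-1)/2) mod 739 = 1, so (-269/739) = 1.
(-269/739) = 1, so 739 splits.

split — (739) = 𝔭₁𝔭₂ with 𝔭₁ ≠ 𝔭₂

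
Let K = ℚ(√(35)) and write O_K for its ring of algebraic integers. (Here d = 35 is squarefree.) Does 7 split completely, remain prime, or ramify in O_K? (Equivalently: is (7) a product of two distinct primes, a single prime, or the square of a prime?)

Since 35 ≢ 1 mod 4, the ring of integers is ℤ[√35] with discriminant 4·35 = 140.
7 divides disc(K) = 140, so 7 ramifies.

7 is ramified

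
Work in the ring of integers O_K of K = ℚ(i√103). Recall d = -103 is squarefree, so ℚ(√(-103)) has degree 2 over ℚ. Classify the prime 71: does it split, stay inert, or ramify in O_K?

71 remains inert

d = -103 ≡ 1 (mod 4), so O_K = ℤ[(1+√-103)/2] and disc(K) = d = -103.
71 ∤ -103, so 71 is unramified.
Legendre symbol by Euler's criterion: (-103/71) ≡ (-103)^35 ≡ 70 (mod 71), i.e. (-103/71) = -1.
Legendre symbol -1 ⇒ 71 is inert.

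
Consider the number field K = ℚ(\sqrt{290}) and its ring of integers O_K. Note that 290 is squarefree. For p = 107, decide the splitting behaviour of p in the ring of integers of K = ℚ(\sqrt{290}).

split — (107) = 𝔭₁𝔭₂ with 𝔭₁ ≠ 𝔭₂

290 mod 4 = 2, hence disc K = 4·290 = 1160 and O_K = ℤ[√290].
Since gcd(107, 1160) = 1 the prime 107 does not ramify.
Euler's criterion: 290^53 mod 107 = 1. Thus (290|107) = 1.
d is a quadratic residue mod p, hence 107 splits in O_K.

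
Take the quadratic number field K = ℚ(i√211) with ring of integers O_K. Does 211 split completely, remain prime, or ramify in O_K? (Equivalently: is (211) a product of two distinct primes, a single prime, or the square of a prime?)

-211 mod 4 = 1, hence disc K = -211 and O_K = ℤ[(1+√-211)/2].
211 divides disc(K) = -211, so 211 ramifies.

211 is ramified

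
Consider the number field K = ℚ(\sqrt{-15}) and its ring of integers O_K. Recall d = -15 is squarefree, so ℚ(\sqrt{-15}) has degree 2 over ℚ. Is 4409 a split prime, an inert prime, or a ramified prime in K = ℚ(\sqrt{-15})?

Since -15 ≡ 1 mod 4, the ring of integers is ℤ[(1+√-15)/2] with discriminant -15.
disc(K) = -15 is not divisible by 4409; 4409 is unramified.
Compute (-15/4409) via Euler: 4394^((4409-1)/2) mod 4409 = 4408, so (-15/4409) = -1.
(-15/4409) = -1, so 4409 is inert.

inert — (4409) stays prime in O_K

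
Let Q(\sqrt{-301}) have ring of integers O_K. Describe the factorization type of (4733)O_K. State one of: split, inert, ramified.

inert — (4733) stays prime in O_K

-301 mod 4 = 3, hence disc K = 4·(-301) = -1204 and O_K = ℤ[√-301].
disc(K) = -1204 is not divisible by 4733; 4733 is unramified.
(-301/4733) = 4432^2366 mod 4733 = 4732, giving Legendre symbol -1.
Legendre symbol -1 ⇒ 4733 is inert.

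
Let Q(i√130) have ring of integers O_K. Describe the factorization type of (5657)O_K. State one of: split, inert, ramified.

splits completely

Since -130 ≢ 1 mod 4, the ring of integers is ℤ[√-130] with discriminant 4·(-130) = -520.
Since gcd(5657, -520) = 1 the prime 5657 does not ramify.
Euler's criterion: (-130)^2828 mod 5657 = 1. Thus (-130|5657) = 1.
(-130/5657) = 1, so 5657 splits.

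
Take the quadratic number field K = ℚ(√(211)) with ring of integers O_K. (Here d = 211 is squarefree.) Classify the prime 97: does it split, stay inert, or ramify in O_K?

211 mod 4 = 3, hence disc K = 4·211 = 844 and O_K = ℤ[√211].
Since gcd(97, 844) = 1 the prime 97 does not ramify.
Euler's criterion: 211^48 mod 97 = 96. Thus (211|97) = -1.
(211/97) = -1, so 97 is inert.

97 remains inert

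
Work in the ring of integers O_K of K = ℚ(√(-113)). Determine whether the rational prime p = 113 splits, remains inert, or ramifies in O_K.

-113 mod 4 = 3, hence disc K = 4·(-113) = -452 and O_K = ℤ[√-113].
113 divides disc(K) = -452, so 113 ramifies.

ramifies in O_K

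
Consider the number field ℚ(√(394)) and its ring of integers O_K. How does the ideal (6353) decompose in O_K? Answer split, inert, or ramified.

split

Since 394 ≢ 1 mod 4, the ring of integers is ℤ[√394] with discriminant 4·394 = 1576.
Since gcd(6353, 1576) = 1 the prime 6353 does not ramify.
Legendre symbol by Euler's criterion: (394/6353) ≡ 394^3176 ≡ 1 (mod 6353), i.e. (394/6353) = 1.
d is a quadratic residue mod p, hence 6353 splits in O_K.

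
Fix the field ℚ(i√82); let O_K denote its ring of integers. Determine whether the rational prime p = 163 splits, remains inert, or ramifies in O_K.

d = -82 ≡ 2 (mod 4), so O_K = ℤ[√-82] and disc(K) = 4d = -328.
163 ∤ -328, so 163 is unramified.
Euler's criterion: (-82)^81 mod 163 = 1. Thus (-82|163) = 1.
d is a quadratic residue mod p, hence 163 splits in O_K.

split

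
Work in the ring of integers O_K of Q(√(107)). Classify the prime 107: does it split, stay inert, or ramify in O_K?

ramified

Since 107 ≢ 1 mod 4, the ring of integers is ℤ[√107] with discriminant 4·107 = 428.
Ramification test: 107 | 428. The prime 107 ramifies in K.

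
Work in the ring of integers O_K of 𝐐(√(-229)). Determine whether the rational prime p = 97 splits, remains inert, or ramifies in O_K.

p splits

d = -229 ≡ 3 (mod 4), so O_K = ℤ[√-229] and disc(K) = 4d = -916.
97 ∤ -916, so 97 is unramified.
Legendre symbol by Euler's criterion: (-229/97) ≡ (-229)^48 ≡ 1 (mod 97), i.e. (-229/97) = 1.
Legendre symbol 1 ⇒ 97 is split.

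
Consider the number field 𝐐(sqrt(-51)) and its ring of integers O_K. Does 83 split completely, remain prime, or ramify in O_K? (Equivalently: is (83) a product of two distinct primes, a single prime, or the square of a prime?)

d = -51 ≡ 1 (mod 4), so O_K = ℤ[(1+√-51)/2] and disc(K) = d = -51.
83 ∤ -51, so 83 is unramified.
Compute (-51/83) via Euler: 32^((83-1)/2) mod 83 = 82, so (-51/83) = -1.
(-51/83) = -1, so 83 is inert.

83 remains inert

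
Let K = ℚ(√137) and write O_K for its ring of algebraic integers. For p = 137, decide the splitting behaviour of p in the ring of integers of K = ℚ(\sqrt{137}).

d = 137 ≡ 1 (mod 4), so O_K = ℤ[(1+√137)/2] and disc(K) = d = 137.
Ramification test: 137 | 137. The prime 137 ramifies in K.

ramified — (137) = 𝔭²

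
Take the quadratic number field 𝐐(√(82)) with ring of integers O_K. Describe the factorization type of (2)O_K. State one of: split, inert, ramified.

Since 82 ≢ 1 mod 4, the ring of integers is ℤ[√82] with discriminant 4·82 = 328.
2 divides disc(K) = 328, so 2 ramifies.

ramified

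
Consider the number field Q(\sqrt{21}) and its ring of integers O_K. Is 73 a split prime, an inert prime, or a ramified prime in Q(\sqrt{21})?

inert

Since 21 ≡ 1 mod 4, the ring of integers is ℤ[(1+√21)/2] with discriminant 21.
Since gcd(73, 21) = 1 the prime 73 does not ramify.
Euler's criterion: 21^36 mod 73 = 72. Thus (21|73) = -1.
(21/73) = -1, so 73 is inert.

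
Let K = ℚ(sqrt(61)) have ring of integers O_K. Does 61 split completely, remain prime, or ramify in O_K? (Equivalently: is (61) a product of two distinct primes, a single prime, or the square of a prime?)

61 is ramified

d = 61 ≡ 1 (mod 4), so O_K = ℤ[(1+√61)/2] and disc(K) = d = 61.
Ramification test: 61 | 61. The prime 61 ramifies in K.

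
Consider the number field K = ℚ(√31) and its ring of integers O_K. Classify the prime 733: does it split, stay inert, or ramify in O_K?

d = 31 ≡ 3 (mod 4), so O_K = ℤ[√31] and disc(K) = 4d = 124.
disc(K) = 124 is not divisible by 733; 733 is unramified.
Compute (31/733) via Euler: 31^((733-1)/2) mod 733 = 1, so (31/733) = 1.
d is a quadratic residue mod p, hence 733 splits in O_K.

split — (733) = 𝔭₁𝔭₂ with 𝔭₁ ≠ 𝔭₂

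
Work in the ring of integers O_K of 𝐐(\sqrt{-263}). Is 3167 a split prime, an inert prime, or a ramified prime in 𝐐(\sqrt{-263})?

3167 splits in O_K

d = -263 ≡ 1 (mod 4), so O_K = ℤ[(1+√-263)/2] and disc(K) = d = -263.
3167 ∤ -263, so 3167 is unramified.
Legendre symbol by Euler's criterion: (-263/3167) ≡ (-263)^1583 ≡ 1 (mod 3167), i.e. (-263/3167) = 1.
Legendre symbol 1 ⇒ 3167 is split.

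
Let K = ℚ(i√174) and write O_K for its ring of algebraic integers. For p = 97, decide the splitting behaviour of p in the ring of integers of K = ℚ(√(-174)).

p is inert

Since -174 ≢ 1 mod 4, the ring of integers is ℤ[√-174] with discriminant 4·(-174) = -696.
97 ∤ -696, so 97 is unramified.
Legendre symbol by Euler's criterion: (-174/97) ≡ (-174)^48 ≡ 96 (mod 97), i.e. (-174/97) = -1.
(-174/97) = -1, so 97 is inert.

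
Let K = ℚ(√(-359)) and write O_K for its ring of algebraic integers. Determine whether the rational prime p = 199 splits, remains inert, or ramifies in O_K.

remains prime (inert)

-359 mod 4 = 1, hence disc K = -359 and O_K = ℤ[(1+√-359)/2].
disc(K) = -359 is not divisible by 199; 199 is unramified.
Compute (-359/199) via Euler: 39^((199-1)/2) mod 199 = 198, so (-359/199) = -1.
(-359/199) = -1, so 199 is inert.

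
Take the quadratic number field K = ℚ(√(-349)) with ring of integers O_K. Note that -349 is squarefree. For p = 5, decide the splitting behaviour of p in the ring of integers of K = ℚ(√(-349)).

5 splits in O_K

Since -349 ≢ 1 mod 4, the ring of integers is ℤ[√-349] with discriminant 4·(-349) = -1396.
Since gcd(5, -1396) = 1 the prime 5 does not ramify.
Euler's criterion: (-349)^2 mod 5 = 1. Thus (-349|5) = 1.
(-349/5) = 1, so 5 splits.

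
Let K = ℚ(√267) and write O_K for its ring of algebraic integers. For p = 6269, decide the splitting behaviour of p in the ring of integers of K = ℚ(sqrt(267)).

p is inert

d = 267 ≡ 3 (mod 4), so O_K = ℤ[√267] and disc(K) = 4d = 1068.
Since gcd(6269, 1068) = 1 the prime 6269 does not ramify.
Compute (267/6269) via Euler: 267^((6269-1)/2) mod 6269 = 6268, so (267/6269) = -1.
d is a non-residue mod p, hence 6269 remains inert in O_K.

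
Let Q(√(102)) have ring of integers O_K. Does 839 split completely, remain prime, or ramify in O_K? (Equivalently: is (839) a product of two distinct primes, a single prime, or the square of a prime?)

remains prime (inert)

Since 102 ≢ 1 mod 4, the ring of integers is ℤ[√102] with discriminant 4·102 = 408.
839 ∤ 408, so 839 is unramified.
Compute (102/839) via Euler: 102^((839-1)/2) mod 839 = 838, so (102/839) = -1.
(102/839) = -1, so 839 is inert.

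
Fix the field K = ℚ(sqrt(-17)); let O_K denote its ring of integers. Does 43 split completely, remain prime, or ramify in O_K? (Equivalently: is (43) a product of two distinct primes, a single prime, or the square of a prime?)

43 remains inert

-17 mod 4 = 3, hence disc K = 4·(-17) = -68 and O_K = ℤ[√-17].
Since gcd(43, -68) = 1 the prime 43 does not ramify.
Euler's criterion: (-17)^21 mod 43 = 42. Thus (-17|43) = -1.
Legendre symbol -1 ⇒ 43 is inert.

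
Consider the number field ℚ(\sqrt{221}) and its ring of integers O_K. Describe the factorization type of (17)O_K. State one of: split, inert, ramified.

221 mod 4 = 1, hence disc K = 221 and O_K = ℤ[(1+√221)/2].
Ramification test: 17 | 221. The prime 17 ramifies in K.

ramifies in O_K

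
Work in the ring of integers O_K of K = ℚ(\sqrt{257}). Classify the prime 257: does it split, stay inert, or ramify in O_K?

d = 257 ≡ 1 (mod 4), so O_K = ℤ[(1+√257)/2] and disc(K) = d = 257.
257 divides disc(K) = 257, so 257 ramifies.

257 is ramified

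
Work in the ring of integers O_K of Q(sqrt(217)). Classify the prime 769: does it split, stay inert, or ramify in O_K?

217 mod 4 = 1, hence disc K = 217 and O_K = ℤ[(1+√217)/2].
Since gcd(769, 217) = 1 the prime 769 does not ramify.
Euler's criterion: 217^384 mod 769 = 768. Thus (217|769) = -1.
d is a non-residue mod p, hence 769 remains inert in O_K.

inert — (769) stays prime in O_K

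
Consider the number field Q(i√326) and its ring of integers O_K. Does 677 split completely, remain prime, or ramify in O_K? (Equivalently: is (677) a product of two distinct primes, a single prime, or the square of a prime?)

inert

-326 mod 4 = 2, hence disc K = 4·(-326) = -1304 and O_K = ℤ[√-326].
677 ∤ -1304, so 677 is unramified.
Euler's criterion: (-326)^338 mod 677 = 676. Thus (-326|677) = -1.
Legendre symbol -1 ⇒ 677 is inert.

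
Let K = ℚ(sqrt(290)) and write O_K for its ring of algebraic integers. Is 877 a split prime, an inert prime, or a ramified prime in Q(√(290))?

290 mod 4 = 2, hence disc K = 4·290 = 1160 and O_K = ℤ[√290].
877 ∤ 1160, so 877 is unramified.
Legendre symbol by Euler's criterion: (290/877) ≡ 290^438 ≡ 1 (mod 877), i.e. (290/877) = 1.
Legendre symbol 1 ⇒ 877 is split.

split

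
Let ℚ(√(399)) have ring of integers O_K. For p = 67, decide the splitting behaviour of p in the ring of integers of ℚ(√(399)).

Since 399 ≢ 1 mod 4, the ring of integers is ℤ[√399] with discriminant 4·399 = 1596.
disc(K) = 1596 is not divisible by 67; 67 is unramified.
(399/67) = 64^33 mod 67 = 1, giving Legendre symbol 1.
Legendre symbol 1 ⇒ 67 is split.

split — (67) = 𝔭₁𝔭₂ with 𝔭₁ ≠ 𝔭₂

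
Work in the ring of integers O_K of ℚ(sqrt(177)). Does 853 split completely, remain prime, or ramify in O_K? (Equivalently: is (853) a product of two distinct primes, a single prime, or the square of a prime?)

splits completely

Since 177 ≡ 1 mod 4, the ring of integers is ℤ[(1+√177)/2] with discriminant 177.
Since gcd(853, 177) = 1 the prime 853 does not ramify.
Legendre symbol by Euler's criterion: (177/853) ≡ 177^426 ≡ 1 (mod 853), i.e. (177/853) = 1.
Legendre symbol 1 ⇒ 853 is split.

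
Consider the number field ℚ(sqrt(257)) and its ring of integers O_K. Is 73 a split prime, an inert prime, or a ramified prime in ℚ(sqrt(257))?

d = 257 ≡ 1 (mod 4), so O_K = ℤ[(1+√257)/2] and disc(K) = d = 257.
73 ∤ 257, so 73 is unramified.
Legendre symbol by Euler's criterion: (257/73) ≡ 257^36 ≡ 1 (mod 73), i.e. (257/73) = 1.
(257/73) = 1, so 73 splits.

p splits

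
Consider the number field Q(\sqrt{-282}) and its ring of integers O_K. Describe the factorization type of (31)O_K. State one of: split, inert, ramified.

split — (31) = 𝔭₁𝔭₂ with 𝔭₁ ≠ 𝔭₂

-282 mod 4 = 2, hence disc K = 4·(-282) = -1128 and O_K = ℤ[√-282].
Since gcd(31, -1128) = 1 the prime 31 does not ramify.
Compute (-282/31) via Euler: 28^((31-1)/2) mod 31 = 1, so (-282/31) = 1.
d is a quadratic residue mod p, hence 31 splits in O_K.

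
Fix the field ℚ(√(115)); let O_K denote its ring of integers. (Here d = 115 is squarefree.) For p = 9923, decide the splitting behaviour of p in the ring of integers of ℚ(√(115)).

inert

115 mod 4 = 3, hence disc K = 4·115 = 460 and O_K = ℤ[√115].
disc(K) = 460 is not divisible by 9923; 9923 is unramified.
Legendre symbol by Euler's criterion: (115/9923) ≡ 115^4961 ≡ 9922 (mod 9923), i.e. (115/9923) = -1.
Legendre symbol -1 ⇒ 9923 is inert.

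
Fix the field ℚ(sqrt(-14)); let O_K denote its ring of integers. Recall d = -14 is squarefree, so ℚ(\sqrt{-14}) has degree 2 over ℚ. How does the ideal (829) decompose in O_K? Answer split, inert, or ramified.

829 splits in O_K

Since -14 ≢ 1 mod 4, the ring of integers is ℤ[√-14] with discriminant 4·(-14) = -56.
829 ∤ -56, so 829 is unramified.
Compute (-14/829) via Euler: 815^((829-1)/2) mod 829 = 1, so (-14/829) = 1.
d is a quadratic residue mod p, hence 829 splits in O_K.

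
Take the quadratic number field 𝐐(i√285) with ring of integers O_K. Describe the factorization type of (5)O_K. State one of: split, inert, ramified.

ramified

-285 mod 4 = 3, hence disc K = 4·(-285) = -1140 and O_K = ℤ[√-285].
Ramification test: 5 | -1140. The prime 5 ramifies in K.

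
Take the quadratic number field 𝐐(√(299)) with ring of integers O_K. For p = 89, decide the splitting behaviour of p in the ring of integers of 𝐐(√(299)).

d = 299 ≡ 3 (mod 4), so O_K = ℤ[√299] and disc(K) = 4d = 1196.
disc(K) = 1196 is not divisible by 89; 89 is unramified.
Euler's criterion: 299^44 mod 89 = 1. Thus (299|89) = 1.
Legendre symbol 1 ⇒ 89 is split.

split — (89) = 𝔭₁𝔭₂ with 𝔭₁ ≠ 𝔭₂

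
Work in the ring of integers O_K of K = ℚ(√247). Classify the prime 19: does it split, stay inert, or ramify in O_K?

247 mod 4 = 3, hence disc K = 4·247 = 988 and O_K = ℤ[√247].
Ramification test: 19 | 988. The prime 19 ramifies in K.

ramifies in O_K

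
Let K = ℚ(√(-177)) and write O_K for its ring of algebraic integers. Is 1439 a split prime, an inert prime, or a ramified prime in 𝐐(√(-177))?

1439 remains inert

Since -177 ≢ 1 mod 4, the ring of integers is ℤ[√-177] with discriminant 4·(-177) = -708.
1439 ∤ -708, so 1439 is unramified.
Legendre symbol by Euler's criterion: (-177/1439) ≡ (-177)^719 ≡ 1438 (mod 1439), i.e. (-177/1439) = -1.
Legendre symbol -1 ⇒ 1439 is inert.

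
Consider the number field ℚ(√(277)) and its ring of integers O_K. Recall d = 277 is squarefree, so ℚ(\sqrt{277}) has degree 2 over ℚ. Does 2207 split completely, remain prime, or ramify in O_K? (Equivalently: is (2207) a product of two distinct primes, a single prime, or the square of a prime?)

Since 277 ≡ 1 mod 4, the ring of integers is ℤ[(1+√277)/2] with discriminant 277.
2207 ∤ 277, so 2207 is unramified.
(277/2207) = 277^1103 mod 2207 = 1, giving Legendre symbol 1.
(277/2207) = 1, so 2207 splits.

2207 splits in O_K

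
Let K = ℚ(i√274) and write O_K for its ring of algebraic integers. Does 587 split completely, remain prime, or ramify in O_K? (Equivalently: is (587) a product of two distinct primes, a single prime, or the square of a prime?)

-274 mod 4 = 2, hence disc K = 4·(-274) = -1096 and O_K = ℤ[√-274].
587 ∤ -1096, so 587 is unramified.
Compute (-274/587) via Euler: 313^((587-1)/2) mod 587 = 1, so (-274/587) = 1.
(-274/587) = 1, so 587 splits.

split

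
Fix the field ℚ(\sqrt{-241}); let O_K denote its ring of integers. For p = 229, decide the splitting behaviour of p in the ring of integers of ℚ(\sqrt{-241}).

-241 mod 4 = 3, hence disc K = 4·(-241) = -964 and O_K = ℤ[√-241].
Since gcd(229, -964) = 1 the prime 229 does not ramify.
Euler's criterion: (-241)^114 mod 229 = 1. Thus (-241|229) = 1.
Legendre symbol 1 ⇒ 229 is split.

splits completely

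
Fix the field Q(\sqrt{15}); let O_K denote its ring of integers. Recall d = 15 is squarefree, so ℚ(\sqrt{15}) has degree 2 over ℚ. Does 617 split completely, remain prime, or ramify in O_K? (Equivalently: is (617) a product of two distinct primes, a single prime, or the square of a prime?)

p splits

15 mod 4 = 3, hence disc K = 4·15 = 60 and O_K = ℤ[√15].
617 ∤ 60, so 617 is unramified.
Euler's criterion: 15^308 mod 617 = 1. Thus (15|617) = 1.
d is a quadratic residue mod p, hence 617 splits in O_K.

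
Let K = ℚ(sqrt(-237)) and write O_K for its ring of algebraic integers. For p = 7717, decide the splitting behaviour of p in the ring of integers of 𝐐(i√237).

inert — (7717) stays prime in O_K

Since -237 ≢ 1 mod 4, the ring of integers is ℤ[√-237] with discriminant 4·(-237) = -948.
Since gcd(7717, -948) = 1 the prime 7717 does not ramify.
(-237/7717) = 7480^3858 mod 7717 = 7716, giving Legendre symbol -1.
(-237/7717) = -1, so 7717 is inert.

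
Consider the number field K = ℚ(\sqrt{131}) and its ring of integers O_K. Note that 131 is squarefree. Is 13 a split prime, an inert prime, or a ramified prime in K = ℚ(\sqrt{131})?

p splits

131 mod 4 = 3, hence disc K = 4·131 = 524 and O_K = ℤ[√131].
disc(K) = 524 is not divisible by 13; 13 is unramified.
Legendre symbol by Euler's criterion: (131/13) ≡ 131^6 ≡ 1 (mod 13), i.e. (131/13) = 1.
d is a quadratic residue mod p, hence 13 splits in O_K.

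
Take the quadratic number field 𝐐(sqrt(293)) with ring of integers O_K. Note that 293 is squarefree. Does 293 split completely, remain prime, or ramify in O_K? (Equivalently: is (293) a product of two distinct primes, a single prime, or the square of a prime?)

ramified — (293) = 𝔭²

d = 293 ≡ 1 (mod 4), so O_K = ℤ[(1+√293)/2] and disc(K) = d = 293.
Ramification test: 293 | 293. The prime 293 ramifies in K.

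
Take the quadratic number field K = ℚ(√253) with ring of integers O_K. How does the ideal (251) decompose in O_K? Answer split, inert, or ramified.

inert — (251) stays prime in O_K

d = 253 ≡ 1 (mod 4), so O_K = ℤ[(1+√253)/2] and disc(K) = d = 253.
disc(K) = 253 is not divisible by 251; 251 is unramified.
Euler's criterion: 253^125 mod 251 = 250. Thus (253|251) = -1.
Legendre symbol -1 ⇒ 251 is inert.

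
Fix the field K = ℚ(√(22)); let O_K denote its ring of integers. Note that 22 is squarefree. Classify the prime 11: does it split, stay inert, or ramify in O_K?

ramified — (11) = 𝔭²

d = 22 ≡ 2 (mod 4), so O_K = ℤ[√22] and disc(K) = 4d = 88.
11 divides disc(K) = 88, so 11 ramifies.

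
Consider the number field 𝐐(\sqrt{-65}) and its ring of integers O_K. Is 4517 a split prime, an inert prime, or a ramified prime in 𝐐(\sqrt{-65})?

-65 mod 4 = 3, hence disc K = 4·(-65) = -260 and O_K = ℤ[√-65].
Since gcd(4517, -260) = 1 the prime 4517 does not ramify.
(-65/4517) = 4452^2258 mod 4517 = 1, giving Legendre symbol 1.
d is a quadratic residue mod p, hence 4517 splits in O_K.

splits completely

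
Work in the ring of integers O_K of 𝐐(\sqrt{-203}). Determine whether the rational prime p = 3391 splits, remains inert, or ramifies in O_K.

split — (3391) = 𝔭₁𝔭₂ with 𝔭₁ ≠ 𝔭₂

-203 mod 4 = 1, hence disc K = -203 and O_K = ℤ[(1+√-203)/2].
disc(K) = -203 is not divisible by 3391; 3391 is unramified.
(-203/3391) = 3188^1695 mod 3391 = 1, giving Legendre symbol 1.
Legendre symbol 1 ⇒ 3391 is split.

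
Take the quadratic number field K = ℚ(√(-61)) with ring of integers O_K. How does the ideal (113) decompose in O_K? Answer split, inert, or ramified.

split — (113) = 𝔭₁𝔭₂ with 𝔭₁ ≠ 𝔭₂

Since -61 ≢ 1 mod 4, the ring of integers is ℤ[√-61] with discriminant 4·(-61) = -244.
disc(K) = -244 is not divisible by 113; 113 is unramified.
Compute (-61/113) via Euler: 52^((113-1)/2) mod 113 = 1, so (-61/113) = 1.
(-61/113) = 1, so 113 splits.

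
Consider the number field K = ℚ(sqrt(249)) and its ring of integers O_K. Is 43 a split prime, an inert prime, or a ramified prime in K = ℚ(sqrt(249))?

249 mod 4 = 1, hence disc K = 249 and O_K = ℤ[(1+√249)/2].
Since gcd(43, 249) = 1 the prime 43 does not ramify.
(249/43) = 34^21 mod 43 = 42, giving Legendre symbol -1.
d is a non-residue mod p, hence 43 remains inert in O_K.

inert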